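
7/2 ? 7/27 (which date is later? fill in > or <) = <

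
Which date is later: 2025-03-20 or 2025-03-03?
2025-03-20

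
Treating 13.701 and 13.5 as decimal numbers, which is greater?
13.701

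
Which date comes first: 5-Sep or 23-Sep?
5-Sep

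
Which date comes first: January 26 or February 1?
January 26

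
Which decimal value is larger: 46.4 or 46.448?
46.448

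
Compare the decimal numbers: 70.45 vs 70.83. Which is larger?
70.83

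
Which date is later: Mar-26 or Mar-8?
Mar-26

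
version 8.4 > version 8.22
False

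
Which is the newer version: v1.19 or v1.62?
v1.62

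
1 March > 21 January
True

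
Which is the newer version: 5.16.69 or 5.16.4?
5.16.69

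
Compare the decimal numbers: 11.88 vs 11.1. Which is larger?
11.88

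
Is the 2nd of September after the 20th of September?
No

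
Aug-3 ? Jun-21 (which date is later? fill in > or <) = >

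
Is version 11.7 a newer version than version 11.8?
No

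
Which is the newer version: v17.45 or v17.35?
v17.45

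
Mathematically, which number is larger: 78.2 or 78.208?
78.208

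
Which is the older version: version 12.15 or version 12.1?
version 12.1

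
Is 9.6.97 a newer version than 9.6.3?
Yes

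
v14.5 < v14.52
True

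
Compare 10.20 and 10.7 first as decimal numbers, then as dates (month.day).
As decimals: 10.20 < 10.7. As dates: 10/20 is later than 10/7 (day 20 > day 7).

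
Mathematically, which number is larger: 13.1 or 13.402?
13.402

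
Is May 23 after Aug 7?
No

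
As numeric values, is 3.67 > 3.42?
True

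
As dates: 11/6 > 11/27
False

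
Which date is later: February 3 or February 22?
February 22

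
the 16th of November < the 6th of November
False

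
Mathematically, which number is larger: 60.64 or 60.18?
60.64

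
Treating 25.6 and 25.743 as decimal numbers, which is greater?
25.743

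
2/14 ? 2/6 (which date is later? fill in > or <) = >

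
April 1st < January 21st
False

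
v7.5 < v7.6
True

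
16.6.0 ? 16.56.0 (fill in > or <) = <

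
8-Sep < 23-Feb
False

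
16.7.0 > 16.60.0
False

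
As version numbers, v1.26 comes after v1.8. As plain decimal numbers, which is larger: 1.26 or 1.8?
1.8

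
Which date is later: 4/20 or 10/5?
10/5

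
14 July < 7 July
False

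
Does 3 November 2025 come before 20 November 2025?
Yes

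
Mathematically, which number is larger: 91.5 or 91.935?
91.935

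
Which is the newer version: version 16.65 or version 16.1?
version 16.65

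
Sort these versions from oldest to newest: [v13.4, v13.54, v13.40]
[v13.4, v13.40, v13.54]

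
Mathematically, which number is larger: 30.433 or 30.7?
30.7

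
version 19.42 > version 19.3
True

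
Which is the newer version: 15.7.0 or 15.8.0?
15.8.0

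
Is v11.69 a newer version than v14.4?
No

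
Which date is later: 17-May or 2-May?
17-May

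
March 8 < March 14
True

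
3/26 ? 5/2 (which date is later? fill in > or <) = <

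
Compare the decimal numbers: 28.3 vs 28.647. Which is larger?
28.647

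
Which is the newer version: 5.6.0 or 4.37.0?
5.6.0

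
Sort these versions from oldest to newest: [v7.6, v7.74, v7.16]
[v7.6, v7.16, v7.74]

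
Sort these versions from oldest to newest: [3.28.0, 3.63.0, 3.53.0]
[3.28.0, 3.53.0, 3.63.0]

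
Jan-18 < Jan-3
False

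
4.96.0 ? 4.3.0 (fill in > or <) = >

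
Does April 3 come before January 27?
No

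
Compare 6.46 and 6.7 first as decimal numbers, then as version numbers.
As decimals: 6.46 < 6.7. As versions: v6.46 > v6.7 (minor version 46 > 7).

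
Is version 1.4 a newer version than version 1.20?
No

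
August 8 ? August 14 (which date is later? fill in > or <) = <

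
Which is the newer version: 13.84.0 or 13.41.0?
13.84.0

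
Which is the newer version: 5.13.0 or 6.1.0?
6.1.0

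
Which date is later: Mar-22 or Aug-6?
Aug-6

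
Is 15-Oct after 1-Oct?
Yes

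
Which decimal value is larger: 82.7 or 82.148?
82.7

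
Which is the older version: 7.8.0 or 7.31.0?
7.8.0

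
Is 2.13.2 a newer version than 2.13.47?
No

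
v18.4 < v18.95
True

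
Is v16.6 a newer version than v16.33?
No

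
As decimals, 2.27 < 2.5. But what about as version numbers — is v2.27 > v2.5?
True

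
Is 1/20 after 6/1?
No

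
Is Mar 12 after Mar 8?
Yes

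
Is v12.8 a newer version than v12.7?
Yes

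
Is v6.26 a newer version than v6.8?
Yes. Version numbers are compared segment by segment as integers, not as decimals: minor version 26 > 8, so v6.26 > v6.8 (even though the decimal 6.26 < 6.8).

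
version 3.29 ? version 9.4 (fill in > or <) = <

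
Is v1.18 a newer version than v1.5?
Yes. Version numbers are compared segment by segment as integers, not as decimals: minor version 18 > 5, so v1.18 > v1.5 (even though the decimal 1.18 < 1.5).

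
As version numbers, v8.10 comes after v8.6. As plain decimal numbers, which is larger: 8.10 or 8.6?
8.6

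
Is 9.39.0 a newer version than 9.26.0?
Yes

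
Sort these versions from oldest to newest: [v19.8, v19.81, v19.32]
[v19.8, v19.32, v19.81]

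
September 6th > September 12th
False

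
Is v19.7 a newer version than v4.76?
Yes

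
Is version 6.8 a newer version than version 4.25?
Yes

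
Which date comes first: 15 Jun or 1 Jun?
1 Jun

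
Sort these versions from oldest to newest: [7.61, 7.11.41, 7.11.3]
[7.11.3, 7.11.41, 7.61]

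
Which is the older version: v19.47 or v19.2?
v19.2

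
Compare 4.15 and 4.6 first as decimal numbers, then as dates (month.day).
As decimals: 4.15 < 4.6. As dates: 4/15 is later than 4/6 (day 15 > day 6).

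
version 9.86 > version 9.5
True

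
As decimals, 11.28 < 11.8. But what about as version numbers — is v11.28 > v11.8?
True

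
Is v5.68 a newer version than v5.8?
Yes. Version numbers are compared segment by segment as integers, not as decimals: minor version 68 > 8, so v5.68 > v5.8 (even though the decimal 5.68 < 5.8).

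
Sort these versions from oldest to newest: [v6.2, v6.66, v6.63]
[v6.2, v6.63, v6.66]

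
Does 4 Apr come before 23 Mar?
No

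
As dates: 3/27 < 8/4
True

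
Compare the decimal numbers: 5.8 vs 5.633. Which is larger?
5.8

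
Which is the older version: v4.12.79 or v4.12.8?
v4.12.8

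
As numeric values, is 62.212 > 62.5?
False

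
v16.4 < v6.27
False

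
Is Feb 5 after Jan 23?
Yes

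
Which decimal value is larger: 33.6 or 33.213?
33.6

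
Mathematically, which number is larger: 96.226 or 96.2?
96.226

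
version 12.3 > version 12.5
False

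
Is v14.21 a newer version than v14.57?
No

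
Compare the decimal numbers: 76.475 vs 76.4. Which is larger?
76.475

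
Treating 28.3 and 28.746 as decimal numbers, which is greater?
28.746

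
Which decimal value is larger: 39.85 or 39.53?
39.85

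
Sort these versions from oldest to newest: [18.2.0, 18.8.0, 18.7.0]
[18.2.0, 18.7.0, 18.8.0]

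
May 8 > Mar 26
True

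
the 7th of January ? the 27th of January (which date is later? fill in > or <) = <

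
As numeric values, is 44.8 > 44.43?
True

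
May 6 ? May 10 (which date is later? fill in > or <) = <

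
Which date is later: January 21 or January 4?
January 21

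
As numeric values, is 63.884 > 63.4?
True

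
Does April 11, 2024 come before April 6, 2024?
No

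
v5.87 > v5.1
True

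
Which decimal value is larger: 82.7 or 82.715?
82.715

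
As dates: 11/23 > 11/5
True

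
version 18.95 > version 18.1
True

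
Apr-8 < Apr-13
True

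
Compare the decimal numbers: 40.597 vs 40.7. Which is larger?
40.7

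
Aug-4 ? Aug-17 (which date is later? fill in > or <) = <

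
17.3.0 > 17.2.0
True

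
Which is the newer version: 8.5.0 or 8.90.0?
8.90.0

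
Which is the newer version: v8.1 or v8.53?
v8.53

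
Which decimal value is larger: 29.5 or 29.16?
29.5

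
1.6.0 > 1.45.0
False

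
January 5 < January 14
True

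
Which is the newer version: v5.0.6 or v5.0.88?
v5.0.88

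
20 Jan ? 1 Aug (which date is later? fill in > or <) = <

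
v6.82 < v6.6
False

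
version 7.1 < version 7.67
True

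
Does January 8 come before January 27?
Yes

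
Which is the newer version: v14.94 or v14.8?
v14.94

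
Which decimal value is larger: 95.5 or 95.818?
95.818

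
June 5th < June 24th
True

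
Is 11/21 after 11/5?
Yes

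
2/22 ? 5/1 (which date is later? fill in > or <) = <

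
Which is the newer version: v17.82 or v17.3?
v17.82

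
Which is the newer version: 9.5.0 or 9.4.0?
9.5.0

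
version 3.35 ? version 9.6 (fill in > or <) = <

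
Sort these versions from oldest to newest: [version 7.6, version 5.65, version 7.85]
[version 5.65, version 7.6, version 7.85]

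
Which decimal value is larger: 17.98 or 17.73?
17.98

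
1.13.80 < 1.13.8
False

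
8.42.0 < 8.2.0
False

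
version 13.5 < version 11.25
False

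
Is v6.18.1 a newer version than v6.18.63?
No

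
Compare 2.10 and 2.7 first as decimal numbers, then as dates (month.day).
As decimals: 2.10 < 2.7. As dates: 2/10 is later than 2/7 (day 10 > day 7).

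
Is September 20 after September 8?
Yes. Day 20 comes after day 8 in September — this is a date comparison, not a decimal one (the decimal 9.20 would be smaller than 9.8).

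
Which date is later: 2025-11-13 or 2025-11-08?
2025-11-13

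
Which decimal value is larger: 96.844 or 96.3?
96.844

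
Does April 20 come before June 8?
Yes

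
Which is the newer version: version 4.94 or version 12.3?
version 12.3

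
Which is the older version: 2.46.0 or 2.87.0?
2.46.0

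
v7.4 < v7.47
True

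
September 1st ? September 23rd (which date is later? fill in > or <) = <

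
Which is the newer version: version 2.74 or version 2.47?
version 2.74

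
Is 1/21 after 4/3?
No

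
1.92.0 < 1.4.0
False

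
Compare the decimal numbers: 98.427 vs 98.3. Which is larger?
98.427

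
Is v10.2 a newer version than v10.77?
No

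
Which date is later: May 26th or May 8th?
May 26th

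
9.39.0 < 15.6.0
True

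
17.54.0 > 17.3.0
True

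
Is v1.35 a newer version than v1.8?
Yes. Version numbers are compared segment by segment as integers, not as decimals: minor version 35 > 8, so v1.35 > v1.8 (even though the decimal 1.35 < 1.8).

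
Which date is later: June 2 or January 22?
June 2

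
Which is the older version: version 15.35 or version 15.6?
version 15.6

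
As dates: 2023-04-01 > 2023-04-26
False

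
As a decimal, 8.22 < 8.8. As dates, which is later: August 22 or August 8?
August 22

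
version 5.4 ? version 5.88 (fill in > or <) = <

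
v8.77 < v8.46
False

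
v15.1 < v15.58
True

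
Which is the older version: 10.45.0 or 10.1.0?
10.1.0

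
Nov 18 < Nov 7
False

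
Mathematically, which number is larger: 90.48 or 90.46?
90.48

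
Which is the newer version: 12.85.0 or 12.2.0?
12.85.0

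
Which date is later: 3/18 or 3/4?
3/18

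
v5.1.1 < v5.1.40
True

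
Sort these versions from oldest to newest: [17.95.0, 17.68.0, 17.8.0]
[17.8.0, 17.68.0, 17.95.0]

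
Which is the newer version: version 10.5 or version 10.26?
version 10.26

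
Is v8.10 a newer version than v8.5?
Yes. Version numbers are compared segment by segment as integers, not as decimals: minor version 10 > 5, so v8.10 > v8.5 (even though the decimal 8.10 < 8.5).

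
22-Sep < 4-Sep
False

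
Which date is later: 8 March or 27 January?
8 March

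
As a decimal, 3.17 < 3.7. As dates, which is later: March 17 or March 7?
March 17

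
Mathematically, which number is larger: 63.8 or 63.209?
63.8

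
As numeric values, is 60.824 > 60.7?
True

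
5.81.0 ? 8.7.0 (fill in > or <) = <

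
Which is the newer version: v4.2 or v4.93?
v4.93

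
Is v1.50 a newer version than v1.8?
Yes. Version numbers are compared segment by segment as integers, not as decimals: minor version 50 > 8, so v1.50 > v1.8 (even though the decimal 1.50 < 1.8).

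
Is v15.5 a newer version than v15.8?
No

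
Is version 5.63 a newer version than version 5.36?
Yes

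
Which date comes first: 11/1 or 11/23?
11/1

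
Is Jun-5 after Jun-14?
No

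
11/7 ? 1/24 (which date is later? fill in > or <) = >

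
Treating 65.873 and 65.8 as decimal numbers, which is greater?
65.873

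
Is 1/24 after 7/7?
No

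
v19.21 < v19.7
False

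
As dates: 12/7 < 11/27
False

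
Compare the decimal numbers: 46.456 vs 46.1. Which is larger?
46.456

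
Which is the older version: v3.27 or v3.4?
v3.4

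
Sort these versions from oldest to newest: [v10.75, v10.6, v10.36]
[v10.6, v10.36, v10.75]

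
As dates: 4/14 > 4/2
True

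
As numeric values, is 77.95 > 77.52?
True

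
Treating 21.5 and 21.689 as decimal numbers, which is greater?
21.689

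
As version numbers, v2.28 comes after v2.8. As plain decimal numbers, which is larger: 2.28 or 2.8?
2.8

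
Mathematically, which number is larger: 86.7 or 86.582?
86.7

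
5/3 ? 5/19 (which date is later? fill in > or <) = <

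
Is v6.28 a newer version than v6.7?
Yes. Version numbers are compared segment by segment as integers, not as decimals: minor version 28 > 7, so v6.28 > v6.7 (even though the decimal 6.28 < 6.7).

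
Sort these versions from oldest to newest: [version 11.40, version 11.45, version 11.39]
[version 11.39, version 11.40, version 11.45]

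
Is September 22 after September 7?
Yes. Day 22 comes after day 7 in September — this is a date comparison, not a decimal one (the decimal 9.22 would be smaller than 9.7).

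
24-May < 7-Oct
True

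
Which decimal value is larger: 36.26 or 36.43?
36.43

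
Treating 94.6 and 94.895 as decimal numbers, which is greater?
94.895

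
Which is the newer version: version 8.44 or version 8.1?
version 8.44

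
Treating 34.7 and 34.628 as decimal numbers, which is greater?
34.7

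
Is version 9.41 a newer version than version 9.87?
No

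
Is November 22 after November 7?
Yes. Day 22 comes after day 7 in November — this is a date comparison, not a decimal one (the decimal 11.22 would be smaller than 11.7).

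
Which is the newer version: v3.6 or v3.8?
v3.8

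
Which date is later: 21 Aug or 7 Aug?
21 Aug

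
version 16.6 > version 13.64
True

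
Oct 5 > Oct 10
False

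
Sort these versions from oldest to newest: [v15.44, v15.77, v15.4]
[v15.4, v15.44, v15.77]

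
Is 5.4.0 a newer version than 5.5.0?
No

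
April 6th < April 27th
True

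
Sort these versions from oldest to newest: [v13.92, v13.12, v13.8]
[v13.8, v13.12, v13.92]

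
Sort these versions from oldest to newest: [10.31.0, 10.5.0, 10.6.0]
[10.5.0, 10.6.0, 10.31.0]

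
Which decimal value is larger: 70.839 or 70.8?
70.839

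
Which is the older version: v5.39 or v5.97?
v5.39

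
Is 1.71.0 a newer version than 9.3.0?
No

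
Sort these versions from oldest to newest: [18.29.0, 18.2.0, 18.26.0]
[18.2.0, 18.26.0, 18.29.0]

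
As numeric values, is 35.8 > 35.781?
True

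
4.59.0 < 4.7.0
False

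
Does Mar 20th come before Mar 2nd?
No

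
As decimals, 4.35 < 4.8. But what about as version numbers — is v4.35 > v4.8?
True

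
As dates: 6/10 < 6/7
False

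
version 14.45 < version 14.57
True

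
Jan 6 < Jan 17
True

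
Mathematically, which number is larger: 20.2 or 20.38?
20.38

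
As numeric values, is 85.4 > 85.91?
False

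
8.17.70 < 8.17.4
False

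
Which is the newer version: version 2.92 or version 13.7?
version 13.7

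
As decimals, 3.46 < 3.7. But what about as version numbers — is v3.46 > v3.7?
True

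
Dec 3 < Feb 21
False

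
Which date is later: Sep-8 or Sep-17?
Sep-17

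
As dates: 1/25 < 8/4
True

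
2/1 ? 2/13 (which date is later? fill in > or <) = <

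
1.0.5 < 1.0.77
True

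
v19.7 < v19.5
False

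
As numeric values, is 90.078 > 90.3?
False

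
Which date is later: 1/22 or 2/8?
2/8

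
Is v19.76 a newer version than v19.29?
Yes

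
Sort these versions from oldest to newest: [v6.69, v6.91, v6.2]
[v6.2, v6.69, v6.91]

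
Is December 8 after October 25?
Yes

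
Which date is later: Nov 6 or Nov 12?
Nov 12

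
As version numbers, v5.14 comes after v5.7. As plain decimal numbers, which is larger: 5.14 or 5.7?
5.7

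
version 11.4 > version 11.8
False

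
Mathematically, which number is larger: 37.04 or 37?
37.04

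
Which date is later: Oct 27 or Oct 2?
Oct 27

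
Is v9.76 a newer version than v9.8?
Yes. Version numbers are compared segment by segment as integers, not as decimals: minor version 76 > 8, so v9.76 > v9.8 (even though the decimal 9.76 < 9.8).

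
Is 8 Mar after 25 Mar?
No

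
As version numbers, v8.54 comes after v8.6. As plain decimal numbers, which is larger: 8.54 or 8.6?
8.6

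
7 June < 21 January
False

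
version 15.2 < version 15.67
True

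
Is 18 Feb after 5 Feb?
Yes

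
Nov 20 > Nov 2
True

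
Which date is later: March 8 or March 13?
March 13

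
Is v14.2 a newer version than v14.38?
No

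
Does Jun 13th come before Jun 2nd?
No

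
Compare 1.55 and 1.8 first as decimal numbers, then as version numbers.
As decimals: 1.55 < 1.8. As versions: v1.55 > v1.8 (minor version 55 > 8).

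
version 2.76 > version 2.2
True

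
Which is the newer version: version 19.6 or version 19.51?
version 19.51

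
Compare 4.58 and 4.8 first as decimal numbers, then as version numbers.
As decimals: 4.58 < 4.8. As versions: v4.58 > v4.8 (minor version 58 > 8).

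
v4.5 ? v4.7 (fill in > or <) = <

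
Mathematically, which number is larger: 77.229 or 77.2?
77.229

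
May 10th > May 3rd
True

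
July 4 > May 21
True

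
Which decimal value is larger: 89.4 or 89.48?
89.48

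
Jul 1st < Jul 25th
True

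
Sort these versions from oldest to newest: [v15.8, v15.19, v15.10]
[v15.8, v15.10, v15.19]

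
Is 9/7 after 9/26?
No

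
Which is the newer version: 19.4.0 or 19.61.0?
19.61.0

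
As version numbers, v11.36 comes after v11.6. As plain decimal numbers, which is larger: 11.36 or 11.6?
11.6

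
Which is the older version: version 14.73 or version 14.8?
version 14.8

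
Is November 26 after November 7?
Yes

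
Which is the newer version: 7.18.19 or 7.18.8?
7.18.19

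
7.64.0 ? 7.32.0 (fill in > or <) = >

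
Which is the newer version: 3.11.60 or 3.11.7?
3.11.60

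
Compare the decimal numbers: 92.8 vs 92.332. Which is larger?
92.8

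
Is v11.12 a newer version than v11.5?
Yes. Version numbers are compared segment by segment as integers, not as decimals: minor version 12 > 5, so v11.12 > v11.5 (even though the decimal 11.12 < 11.5).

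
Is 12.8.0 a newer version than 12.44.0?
No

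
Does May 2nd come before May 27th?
Yes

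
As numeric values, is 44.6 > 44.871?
False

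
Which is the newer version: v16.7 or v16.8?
v16.8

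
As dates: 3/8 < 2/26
False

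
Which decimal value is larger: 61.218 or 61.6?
61.6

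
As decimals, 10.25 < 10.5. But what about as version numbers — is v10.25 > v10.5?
True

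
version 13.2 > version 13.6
False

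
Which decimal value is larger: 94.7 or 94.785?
94.785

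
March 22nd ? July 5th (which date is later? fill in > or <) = <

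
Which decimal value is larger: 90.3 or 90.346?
90.346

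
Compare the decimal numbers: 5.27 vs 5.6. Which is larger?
5.6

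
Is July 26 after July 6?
Yes. Day 26 comes after day 6 in July — this is a date comparison, not a decimal one (the decimal 7.26 would be smaller than 7.6).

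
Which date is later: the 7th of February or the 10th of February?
the 10th of February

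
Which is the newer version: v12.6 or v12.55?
v12.55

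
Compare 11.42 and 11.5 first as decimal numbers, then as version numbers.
As decimals: 11.42 < 11.5. As versions: v11.42 > v11.5 (minor version 42 > 5).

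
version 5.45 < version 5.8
False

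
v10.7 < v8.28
False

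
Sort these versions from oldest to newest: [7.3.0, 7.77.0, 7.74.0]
[7.3.0, 7.74.0, 7.77.0]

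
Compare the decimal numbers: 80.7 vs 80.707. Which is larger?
80.707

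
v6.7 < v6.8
True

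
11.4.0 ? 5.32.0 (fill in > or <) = >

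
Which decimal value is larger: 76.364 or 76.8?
76.8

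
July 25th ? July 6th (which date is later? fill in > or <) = >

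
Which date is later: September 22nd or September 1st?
September 22nd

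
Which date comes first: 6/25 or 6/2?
6/2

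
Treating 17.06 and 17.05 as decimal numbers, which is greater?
17.06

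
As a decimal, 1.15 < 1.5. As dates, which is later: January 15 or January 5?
January 15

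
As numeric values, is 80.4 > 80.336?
True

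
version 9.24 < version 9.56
True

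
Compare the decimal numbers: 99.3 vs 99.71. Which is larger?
99.71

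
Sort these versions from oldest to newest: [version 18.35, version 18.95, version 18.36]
[version 18.35, version 18.36, version 18.95]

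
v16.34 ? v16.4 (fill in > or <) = >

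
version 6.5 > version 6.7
False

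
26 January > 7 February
False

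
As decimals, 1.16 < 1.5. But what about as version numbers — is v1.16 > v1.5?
True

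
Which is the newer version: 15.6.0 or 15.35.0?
15.35.0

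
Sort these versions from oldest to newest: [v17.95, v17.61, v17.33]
[v17.33, v17.61, v17.95]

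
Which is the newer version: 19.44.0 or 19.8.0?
19.44.0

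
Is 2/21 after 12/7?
No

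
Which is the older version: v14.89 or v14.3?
v14.3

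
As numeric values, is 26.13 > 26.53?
False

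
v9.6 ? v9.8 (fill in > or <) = <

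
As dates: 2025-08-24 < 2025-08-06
False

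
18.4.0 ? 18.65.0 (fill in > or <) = <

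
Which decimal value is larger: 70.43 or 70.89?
70.89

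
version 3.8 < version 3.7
False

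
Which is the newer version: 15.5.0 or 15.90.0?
15.90.0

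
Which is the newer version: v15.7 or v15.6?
v15.7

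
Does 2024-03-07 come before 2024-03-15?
Yes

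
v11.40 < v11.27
False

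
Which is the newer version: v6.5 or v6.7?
v6.7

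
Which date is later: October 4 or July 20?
October 4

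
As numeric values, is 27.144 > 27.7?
False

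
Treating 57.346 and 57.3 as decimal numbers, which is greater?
57.346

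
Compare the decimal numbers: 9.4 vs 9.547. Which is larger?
9.547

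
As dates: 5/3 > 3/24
True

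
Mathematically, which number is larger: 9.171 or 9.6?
9.6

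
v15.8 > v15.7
True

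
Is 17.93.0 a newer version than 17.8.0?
Yes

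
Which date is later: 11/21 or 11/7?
11/21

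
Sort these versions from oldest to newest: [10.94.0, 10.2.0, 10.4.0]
[10.2.0, 10.4.0, 10.94.0]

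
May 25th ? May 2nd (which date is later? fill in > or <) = >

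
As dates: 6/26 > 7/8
False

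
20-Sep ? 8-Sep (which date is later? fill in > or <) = >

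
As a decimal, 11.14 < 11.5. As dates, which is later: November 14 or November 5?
November 14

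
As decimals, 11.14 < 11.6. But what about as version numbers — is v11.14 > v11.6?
True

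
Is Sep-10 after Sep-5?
Yes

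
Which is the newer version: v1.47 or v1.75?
v1.75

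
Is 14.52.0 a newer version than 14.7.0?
Yes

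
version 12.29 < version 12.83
True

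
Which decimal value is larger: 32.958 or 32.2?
32.958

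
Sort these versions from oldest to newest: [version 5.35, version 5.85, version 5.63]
[version 5.35, version 5.63, version 5.85]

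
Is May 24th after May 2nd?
Yes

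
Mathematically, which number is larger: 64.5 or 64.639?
64.639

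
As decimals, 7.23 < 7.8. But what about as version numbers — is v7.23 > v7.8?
True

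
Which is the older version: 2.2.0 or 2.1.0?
2.1.0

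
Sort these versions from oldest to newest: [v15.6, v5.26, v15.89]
[v5.26, v15.6, v15.89]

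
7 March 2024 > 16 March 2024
False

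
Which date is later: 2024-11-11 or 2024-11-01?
2024-11-11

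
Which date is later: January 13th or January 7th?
January 13th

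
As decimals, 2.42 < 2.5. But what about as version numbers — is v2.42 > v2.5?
True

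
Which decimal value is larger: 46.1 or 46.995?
46.995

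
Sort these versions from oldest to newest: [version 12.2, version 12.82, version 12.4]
[version 12.2, version 12.4, version 12.82]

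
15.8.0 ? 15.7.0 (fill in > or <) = >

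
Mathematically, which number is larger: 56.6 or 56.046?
56.6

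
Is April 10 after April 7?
Yes. Day 10 comes after day 7 in April — this is a date comparison, not a decimal one (the decimal 4.10 would be smaller than 4.7).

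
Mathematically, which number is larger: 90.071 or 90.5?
90.5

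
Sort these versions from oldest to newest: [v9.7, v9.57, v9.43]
[v9.7, v9.43, v9.57]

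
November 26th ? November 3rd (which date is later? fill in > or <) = >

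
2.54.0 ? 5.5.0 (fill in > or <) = <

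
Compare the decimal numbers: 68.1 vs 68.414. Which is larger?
68.414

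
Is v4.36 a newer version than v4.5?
Yes. Version numbers are compared segment by segment as integers, not as decimals: minor version 36 > 5, so v4.36 > v4.5 (even though the decimal 4.36 < 4.5).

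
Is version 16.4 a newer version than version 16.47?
No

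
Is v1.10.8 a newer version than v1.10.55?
No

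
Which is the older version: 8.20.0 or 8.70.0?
8.20.0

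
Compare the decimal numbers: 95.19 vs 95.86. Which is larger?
95.86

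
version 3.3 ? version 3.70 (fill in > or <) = <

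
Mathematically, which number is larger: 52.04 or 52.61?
52.61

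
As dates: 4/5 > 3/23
True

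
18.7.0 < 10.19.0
False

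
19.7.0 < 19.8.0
True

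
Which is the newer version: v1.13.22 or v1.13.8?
v1.13.22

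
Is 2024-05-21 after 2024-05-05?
Yes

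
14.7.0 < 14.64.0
True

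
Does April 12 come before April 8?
No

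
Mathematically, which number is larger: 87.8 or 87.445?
87.8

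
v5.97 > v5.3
True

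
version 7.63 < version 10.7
True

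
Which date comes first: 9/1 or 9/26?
9/1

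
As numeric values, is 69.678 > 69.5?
True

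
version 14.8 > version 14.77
False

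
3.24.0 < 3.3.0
False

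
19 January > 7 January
True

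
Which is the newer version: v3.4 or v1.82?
v3.4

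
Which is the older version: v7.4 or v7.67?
v7.4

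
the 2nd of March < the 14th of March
True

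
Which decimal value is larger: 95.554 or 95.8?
95.8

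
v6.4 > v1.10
True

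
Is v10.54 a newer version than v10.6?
Yes. Version numbers are compared segment by segment as integers, not as decimals: minor version 54 > 6, so v10.54 > v10.6 (even though the decimal 10.54 < 10.6).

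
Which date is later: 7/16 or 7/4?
7/16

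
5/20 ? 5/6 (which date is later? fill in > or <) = >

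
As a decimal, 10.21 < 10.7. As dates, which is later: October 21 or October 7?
October 21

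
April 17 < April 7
False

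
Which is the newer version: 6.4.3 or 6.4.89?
6.4.89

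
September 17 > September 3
True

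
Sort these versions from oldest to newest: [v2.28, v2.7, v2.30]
[v2.7, v2.28, v2.30]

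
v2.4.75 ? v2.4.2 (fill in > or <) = >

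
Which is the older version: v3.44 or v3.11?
v3.11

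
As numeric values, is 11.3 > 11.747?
False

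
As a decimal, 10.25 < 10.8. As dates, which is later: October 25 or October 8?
October 25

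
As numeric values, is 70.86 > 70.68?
True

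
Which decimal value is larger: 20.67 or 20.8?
20.8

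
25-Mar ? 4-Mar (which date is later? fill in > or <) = >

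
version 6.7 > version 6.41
False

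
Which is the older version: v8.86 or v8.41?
v8.41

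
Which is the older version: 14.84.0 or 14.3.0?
14.3.0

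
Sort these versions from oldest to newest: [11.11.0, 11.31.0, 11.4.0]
[11.4.0, 11.11.0, 11.31.0]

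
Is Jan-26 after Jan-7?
Yes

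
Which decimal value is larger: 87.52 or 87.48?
87.52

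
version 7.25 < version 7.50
True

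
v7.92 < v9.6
True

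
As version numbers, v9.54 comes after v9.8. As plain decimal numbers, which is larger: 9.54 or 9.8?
9.8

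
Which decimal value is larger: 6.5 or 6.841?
6.841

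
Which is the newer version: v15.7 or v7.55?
v15.7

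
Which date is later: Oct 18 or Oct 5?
Oct 18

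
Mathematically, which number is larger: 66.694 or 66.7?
66.7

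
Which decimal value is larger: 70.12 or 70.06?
70.12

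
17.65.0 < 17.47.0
False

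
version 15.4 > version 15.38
False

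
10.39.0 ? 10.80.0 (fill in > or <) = <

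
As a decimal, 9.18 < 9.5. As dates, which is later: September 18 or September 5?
September 18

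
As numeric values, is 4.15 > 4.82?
False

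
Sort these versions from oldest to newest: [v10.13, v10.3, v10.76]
[v10.3, v10.13, v10.76]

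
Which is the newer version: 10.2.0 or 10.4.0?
10.4.0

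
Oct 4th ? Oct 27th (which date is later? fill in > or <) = <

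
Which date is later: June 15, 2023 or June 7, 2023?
June 15, 2023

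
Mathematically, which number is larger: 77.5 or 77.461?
77.5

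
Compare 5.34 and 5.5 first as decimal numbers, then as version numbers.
As decimals: 5.34 < 5.5. As versions: v5.34 > v5.5 (minor version 34 > 5).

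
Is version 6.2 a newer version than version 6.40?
No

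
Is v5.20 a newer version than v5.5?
Yes. Version numbers are compared segment by segment as integers, not as decimals: minor version 20 > 5, so v5.20 > v5.5 (even though the decimal 5.20 < 5.5).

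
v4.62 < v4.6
False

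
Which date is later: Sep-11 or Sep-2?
Sep-11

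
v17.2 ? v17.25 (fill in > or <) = <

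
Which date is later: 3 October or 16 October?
16 October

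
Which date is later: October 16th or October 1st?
October 16th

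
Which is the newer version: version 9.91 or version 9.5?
version 9.91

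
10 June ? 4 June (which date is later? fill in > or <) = >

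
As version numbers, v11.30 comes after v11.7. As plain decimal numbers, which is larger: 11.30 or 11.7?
11.7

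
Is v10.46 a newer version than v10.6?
Yes. Version numbers are compared segment by segment as integers, not as decimals: minor version 46 > 6, so v10.46 > v10.6 (even though the decimal 10.46 < 10.6).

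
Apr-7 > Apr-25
False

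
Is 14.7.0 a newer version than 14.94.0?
No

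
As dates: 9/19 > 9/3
True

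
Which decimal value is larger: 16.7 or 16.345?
16.7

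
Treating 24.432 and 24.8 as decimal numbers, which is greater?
24.8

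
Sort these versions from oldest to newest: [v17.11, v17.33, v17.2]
[v17.2, v17.11, v17.33]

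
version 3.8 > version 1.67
True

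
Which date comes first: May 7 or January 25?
January 25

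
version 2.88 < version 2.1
False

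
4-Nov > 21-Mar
True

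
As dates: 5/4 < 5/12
True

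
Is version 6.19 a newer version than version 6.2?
Yes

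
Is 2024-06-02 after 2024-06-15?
No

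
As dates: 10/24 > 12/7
False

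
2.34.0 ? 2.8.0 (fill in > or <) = >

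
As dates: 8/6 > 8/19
False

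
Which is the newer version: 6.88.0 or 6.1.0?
6.88.0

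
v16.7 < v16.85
True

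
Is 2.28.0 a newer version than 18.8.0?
No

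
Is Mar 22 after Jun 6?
No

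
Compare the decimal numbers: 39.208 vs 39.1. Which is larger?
39.208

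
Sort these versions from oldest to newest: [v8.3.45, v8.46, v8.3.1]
[v8.3.1, v8.3.45, v8.46]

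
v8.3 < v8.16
True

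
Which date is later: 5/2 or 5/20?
5/20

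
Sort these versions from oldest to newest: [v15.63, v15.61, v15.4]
[v15.4, v15.61, v15.63]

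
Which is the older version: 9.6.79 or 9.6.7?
9.6.7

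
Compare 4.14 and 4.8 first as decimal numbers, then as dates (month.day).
As decimals: 4.14 < 4.8. As dates: 4/14 is later than 4/8 (day 14 > day 8).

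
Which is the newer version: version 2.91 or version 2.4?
version 2.91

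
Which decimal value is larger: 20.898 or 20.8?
20.898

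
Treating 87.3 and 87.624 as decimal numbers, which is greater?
87.624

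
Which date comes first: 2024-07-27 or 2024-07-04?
2024-07-04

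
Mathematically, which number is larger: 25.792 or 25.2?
25.792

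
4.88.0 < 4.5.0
False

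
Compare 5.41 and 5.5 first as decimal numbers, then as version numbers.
As decimals: 5.41 < 5.5. As versions: v5.41 > v5.5 (minor version 41 > 5).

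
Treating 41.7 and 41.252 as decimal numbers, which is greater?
41.7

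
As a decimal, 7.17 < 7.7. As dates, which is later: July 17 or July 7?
July 17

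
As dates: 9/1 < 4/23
False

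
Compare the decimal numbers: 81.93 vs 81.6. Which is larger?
81.93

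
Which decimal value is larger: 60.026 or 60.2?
60.2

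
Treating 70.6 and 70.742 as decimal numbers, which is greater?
70.742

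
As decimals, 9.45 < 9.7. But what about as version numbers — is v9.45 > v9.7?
True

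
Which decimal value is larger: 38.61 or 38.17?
38.61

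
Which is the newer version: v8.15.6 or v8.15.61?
v8.15.61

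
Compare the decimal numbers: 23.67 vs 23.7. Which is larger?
23.7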